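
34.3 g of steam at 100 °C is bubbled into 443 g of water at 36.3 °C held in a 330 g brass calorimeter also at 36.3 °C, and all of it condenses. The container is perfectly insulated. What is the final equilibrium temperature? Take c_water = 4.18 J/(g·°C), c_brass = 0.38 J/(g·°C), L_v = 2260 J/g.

Conservation of energy gives ΣQ = 0:
steam→water at 100 °C releases m L_v = 34.3·2260 = 77518
  condensate cools 100→T: 34.3·4.18·(T − 100) = 143.37(T − 100)
  water warms: 443·4.18·(T − 36.3) = 1851.7(T − 36.3)
  brass cup: 330·0.38·(T − 36.3) = 125.4(T − 36.3)
2120.5 T = 77518 + 14337 + 71770 = 163626
T ≈ 77.16 °C — below 100 °C, confirming all the steam condensed.

T_f ≈ 77.2 °C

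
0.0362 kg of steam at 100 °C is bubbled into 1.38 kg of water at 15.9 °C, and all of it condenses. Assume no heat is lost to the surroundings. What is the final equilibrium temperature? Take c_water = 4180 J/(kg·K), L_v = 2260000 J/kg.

Sum of m c ΔT and latent-heat terms is zero:
latent heat released on condensation: 0.0362·2260000 = 81812; condensate cools 100→T: 0.0362·4180·(T − 100) = 151.32(T − 100); original water: 5768.4(T − 15.9)
5919.7 T = 81812 + 15132 + 91718 = 188661
T ≈ 31.87 °C, under the boiling point, so the assumption holds.

T_f ≈ 31.9 °C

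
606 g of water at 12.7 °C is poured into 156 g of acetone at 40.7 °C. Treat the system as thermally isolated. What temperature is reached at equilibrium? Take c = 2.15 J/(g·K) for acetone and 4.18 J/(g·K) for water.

T_f ≈ 16.0 °C

With ΣQ=0 the equilibrium temperature is the m·c-weighted mean:
T_f = (335.4×40.7 + 2533.1×12.7) / (335.4 + 2533.1)
    = 45821 / 2868.5 ≈ 15.97 °C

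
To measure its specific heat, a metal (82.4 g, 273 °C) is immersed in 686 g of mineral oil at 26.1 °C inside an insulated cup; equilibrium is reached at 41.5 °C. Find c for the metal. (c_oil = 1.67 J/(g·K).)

c ≈ 0.925 J/(g·K)

Heat lost by the metal = heat gained by the oil:
82.4·c·(273 − 41.5) = 686·1.67·(41.5 − 26.1)
19076 c = 17643  ⇒  c ≈ 0.9249 J/(g·K)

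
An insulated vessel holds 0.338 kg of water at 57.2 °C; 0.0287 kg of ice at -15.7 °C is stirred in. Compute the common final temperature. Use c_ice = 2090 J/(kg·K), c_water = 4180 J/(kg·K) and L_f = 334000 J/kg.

T_f ≈ 45.9 °C

Heat gained plus heat lost sum to zero:
warm ice to 0 °C: 0.0287×2090×(0 − (-15.7)) = 941.73; fusion: m_ice L_f = 0.0287×334000 = 9585.8; meltwater 0→T: 0.0287×4180×T = 119.97 T; water cools: 0.338×4180×(T − 57.2) = 1412.8(T − 57.2)
1532.8 T = 80814 − 10528 = 70287
T ≈ 45.86 °C (positive, so assuming full melt was valid).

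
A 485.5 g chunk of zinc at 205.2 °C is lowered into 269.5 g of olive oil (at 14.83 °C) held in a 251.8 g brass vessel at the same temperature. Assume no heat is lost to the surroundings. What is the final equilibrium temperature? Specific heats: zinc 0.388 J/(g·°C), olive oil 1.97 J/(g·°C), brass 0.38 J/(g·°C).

T_f ≈ 58.8 °C

Net heat exchanged in the isolated system is zero:
485.5*0.388*(T − 205.2) + 269.5*1.97*(T − 14.83) + 251.8*0.38*(T − 14.83) = 0
(188.37 + 530.91 + 95.68) T = 188.37*205.2 + 530.91*14.83 + 95.68*14.83
T = 47947 / 814.97 = 58.8 °C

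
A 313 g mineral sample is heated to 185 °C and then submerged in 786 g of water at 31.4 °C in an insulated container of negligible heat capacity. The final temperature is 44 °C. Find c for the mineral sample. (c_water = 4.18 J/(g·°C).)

c ≈ 0.938 J/(g·°C)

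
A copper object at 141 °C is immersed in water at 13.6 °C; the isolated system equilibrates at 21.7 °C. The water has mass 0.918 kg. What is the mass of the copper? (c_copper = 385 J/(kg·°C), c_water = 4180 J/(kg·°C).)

|Q_copper| = |Q_water|:
m×385×(141 − 21.7) = 0.918×4180×(21.7 − 13.6)
45930 m = 31082  ⇒  m ≈ 0.6767 kg

m ≈ 0.677 kg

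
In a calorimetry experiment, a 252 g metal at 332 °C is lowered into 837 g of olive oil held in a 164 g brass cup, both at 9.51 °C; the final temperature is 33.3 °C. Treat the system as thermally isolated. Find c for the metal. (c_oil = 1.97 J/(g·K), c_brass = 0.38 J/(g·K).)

Let T be the final temperature. ΣQ_i = 0:
252·c·(33.3 − 332) + 837·1.97·(33.3 − 9.51) + 164·0.38·(33.3 − 9.51) = 0
-75272 c = -40710
c = -40710/-75272 ≈ 0.5408 J/(g·K)

c ≈ 0.541 J/(g·K)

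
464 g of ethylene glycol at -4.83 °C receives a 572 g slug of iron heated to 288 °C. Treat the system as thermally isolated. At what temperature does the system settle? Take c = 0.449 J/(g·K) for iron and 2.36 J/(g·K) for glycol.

T_f = Σ m_i c_i T_i / Σ m_i c_i:
T_f = (256.83·288 + 1095·(-4.83)) / (256.83 + 1095)
    = 68677 / 1351.9 ≈ 50.80 °C

T_f ≈ 50.8 °C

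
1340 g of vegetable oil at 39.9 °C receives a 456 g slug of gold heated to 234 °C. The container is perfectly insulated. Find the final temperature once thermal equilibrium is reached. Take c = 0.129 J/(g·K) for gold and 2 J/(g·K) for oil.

With ΣQ=0 the equilibrium temperature is the m·c-weighted mean:
T_f = (58.82*234 + 2680*39.9) / (58.82 + 2680)
    = 120697 / 2738.8 ≈ 44.07 °C

T_f ≈ 44.1 °C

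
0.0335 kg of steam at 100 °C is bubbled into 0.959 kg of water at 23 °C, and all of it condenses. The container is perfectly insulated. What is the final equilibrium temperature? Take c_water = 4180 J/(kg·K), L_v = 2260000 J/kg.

T_f ≈ 43.8 °C

Setting the total heat transfer to zero:
latent heat released on condensation: 0.0335·2260000 = 75710; condensate cools 100→T: 0.0335·4180·(T − 100) = 140.03(T − 100); original water: 4008.6(T − 23)
4148.6 T = 75710 + 14003 + 92198 = 181911
T ≈ 43.85 °C (< 100 °C, so full condensation is consistent).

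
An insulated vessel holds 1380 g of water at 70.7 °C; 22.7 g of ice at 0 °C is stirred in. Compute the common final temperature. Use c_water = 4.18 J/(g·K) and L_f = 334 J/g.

Taking heat into each body as positive, Σ m c ΔT = 0:
fusion: m_ice L_f = 22.7×334 = 7581.8
  warm the meltwater: 94.89 T
  water cools: 1380×4.18×(T − 70.7) = 5768.4(T − 70.7)
5863.3 T = 407826 − 7581.8 = 400244
T ≈ 68.26 °C. Since T > 0 °C, the all-ice-melts assumption holds.

T_f ≈ 68.3 °C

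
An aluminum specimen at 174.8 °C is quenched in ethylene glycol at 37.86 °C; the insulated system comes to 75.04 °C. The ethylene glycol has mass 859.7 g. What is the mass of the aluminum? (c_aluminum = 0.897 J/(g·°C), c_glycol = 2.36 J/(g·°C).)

m ≈ 843 g

Setting the total heat transfer to zero:
m·0.897·(75.04 − 174.8) + 859.7·2.36·(75.04 − 37.86) = 0
-89.48 m = -75434
m = -75434/-89.48 ≈ 843 g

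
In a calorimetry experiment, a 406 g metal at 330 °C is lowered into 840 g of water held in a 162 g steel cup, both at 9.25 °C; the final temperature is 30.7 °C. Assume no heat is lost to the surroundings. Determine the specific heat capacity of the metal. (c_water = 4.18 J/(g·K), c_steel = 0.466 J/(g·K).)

Setting the total heat transfer to zero:
406×c×(30.7 − 330) + 840×4.18×(30.7 − 9.25) + 162×0.466×(30.7 − 9.25) = 0
-121516 c = -76935
c = -76935/-121516 ≈ 0.6331 J/(g·K)

c ≈ 0.633 J/(g·K)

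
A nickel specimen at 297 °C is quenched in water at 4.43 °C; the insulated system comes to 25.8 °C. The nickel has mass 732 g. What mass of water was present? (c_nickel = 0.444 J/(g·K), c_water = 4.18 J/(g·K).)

Heat lost by the nickel = heat gained by the water:
732×0.444×(297 − 25.8) = m×4.18×(25.8 − 4.43)
89.33 m = 88142  ⇒  m ≈ 986.7 g

m ≈ 987 g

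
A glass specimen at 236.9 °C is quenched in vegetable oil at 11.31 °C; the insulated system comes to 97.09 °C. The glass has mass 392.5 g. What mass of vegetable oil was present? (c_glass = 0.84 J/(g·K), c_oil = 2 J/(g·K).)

|Q_glass| = |Q_oil|:
392.5·0.84·(236.9 − 97.09) = m·2·(97.09 − 11.31)
171.56 m = 46095  ⇒  m ≈ 268.7 g

m ≈ 269 g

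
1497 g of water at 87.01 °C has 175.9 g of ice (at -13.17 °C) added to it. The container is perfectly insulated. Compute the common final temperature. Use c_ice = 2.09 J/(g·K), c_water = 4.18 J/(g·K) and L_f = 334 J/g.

T_f ≈ 68.8 °C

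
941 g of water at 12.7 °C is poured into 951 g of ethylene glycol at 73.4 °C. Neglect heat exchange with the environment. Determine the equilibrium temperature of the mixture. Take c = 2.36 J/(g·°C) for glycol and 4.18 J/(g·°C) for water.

Setting the total heat transfer to zero:
951·2.36·(T − 73.4) + 941·4.18·(T − 12.7) = 0
2244.4(T − 73.4) + 3933.4(T − 12.7) = 0
(2244.4 + 3933.4) T = 2244.4·73.4 + 3933.4·12.7
T = 214690 / 6177.7 = 34.8 °C

T_f ≈ 34.8 °C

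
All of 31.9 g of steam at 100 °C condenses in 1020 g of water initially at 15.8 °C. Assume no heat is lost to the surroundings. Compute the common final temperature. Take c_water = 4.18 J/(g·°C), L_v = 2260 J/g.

Heat gained plus heat lost sum to zero:
latent heat released on condensation: 31.9×2260 = 72094
  condensed water 100 °C→T: 133.34(T − 100)
  water warms: 1020×4.18×(T − 15.8) = 4263.6(T − 15.8)
4396.9 T = 72094 + 13334 + 67365 = 152793
T ≈ 34.75 °C (< 100 °C, so full condensation is consistent).

T_f ≈ 34.7 °C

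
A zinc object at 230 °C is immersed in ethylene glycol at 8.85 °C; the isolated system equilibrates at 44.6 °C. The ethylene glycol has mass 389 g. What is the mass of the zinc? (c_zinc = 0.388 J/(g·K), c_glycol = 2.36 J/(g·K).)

m ≈ 456 g

Taking heat into each body as positive, Σ m c ΔT = 0:
m×0.388×(44.6 − 230) + 389×2.36×(44.6 − 8.85) = 0
-71.94 m = -32820
m = -32820/-71.94 ≈ 456.2 g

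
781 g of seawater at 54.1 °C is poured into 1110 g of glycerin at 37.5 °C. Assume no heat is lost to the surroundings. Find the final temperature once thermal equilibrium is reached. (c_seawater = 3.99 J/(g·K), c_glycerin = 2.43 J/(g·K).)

T_f ≈ 46.4 °C

Energy conservation, ΣQ = 0:
781*3.99*(T − 54.1) + 1110*2.43*(T − 37.5) = 0
5813.5 T = 269735
T ≈ 46.40 °C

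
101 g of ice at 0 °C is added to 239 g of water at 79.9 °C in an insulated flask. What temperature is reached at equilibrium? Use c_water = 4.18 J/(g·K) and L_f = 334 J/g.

T_f ≈ 32.4 °C

Setting the total heat transfer to zero:
latent heat to melt: 101×334 = 33734; meltwater 0→T: 101×4.18×T = 422.18 T; water cools: 239×4.18×(T − 79.9) = 999.02(T − 79.9)
1421.2 T = 79822 − 33734 = 46088
T ≈ 32.43 °C. Since T > 0 °C, the all-ice-melts assumption holds.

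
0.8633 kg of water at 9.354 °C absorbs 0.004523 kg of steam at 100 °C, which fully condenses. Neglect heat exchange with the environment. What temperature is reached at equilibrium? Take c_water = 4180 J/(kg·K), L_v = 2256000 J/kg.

Net heat exchanged in the isolated system is zero:
steam→water at 100 °C releases m L_v = 0.004523×2256000 = 10204; condensate cools 100→T: 0.004523×4180×(T − 100) = 18.91(T − 100); water warms: 0.8633×4180×(T − 9.354) = 3608.6(T − 9.354)
3627.5 T = 10204 + 1890.6 + 33755 = 45849
T ≈ 12.64 °C — below 100 °C, confirming all the steam condensed.

T_f ≈ 12.6 °C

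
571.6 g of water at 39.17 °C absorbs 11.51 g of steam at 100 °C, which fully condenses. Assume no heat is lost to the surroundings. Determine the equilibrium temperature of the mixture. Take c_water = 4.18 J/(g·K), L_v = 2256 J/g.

T_f ≈ 51.0 °C

Taking heat into each body as positive, Σ m c ΔT = 0:
latent heat released on condensation: 11.51·2256 = 25967
  condensate cools 100→T: 11.51·4.18·(T − 100) = 48.11(T − 100)
  water warms: 571.6·4.18·(T − 39.17) = 2389.3(T − 39.17)
2437.4 T = 25967 + 4811.2 + 93588 = 124366
T ≈ 51.02 °C — below 100 °C, confirming all the steam condensed.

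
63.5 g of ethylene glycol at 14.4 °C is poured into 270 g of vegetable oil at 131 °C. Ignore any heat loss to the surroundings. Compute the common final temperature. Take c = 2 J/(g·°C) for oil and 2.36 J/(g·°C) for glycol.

Energy conservation, ΣQ = 0:
270×2×(T − 131) + 63.5×2.36×(T − 14.4) = 0
540(T − 131) + 149.86(T − 14.4) = 0
(540 + 149.86) T = 540×131 + 149.86×14.4
T = 72898/689.86 ≈ 105.67 °C

T_f ≈ 105.7 °C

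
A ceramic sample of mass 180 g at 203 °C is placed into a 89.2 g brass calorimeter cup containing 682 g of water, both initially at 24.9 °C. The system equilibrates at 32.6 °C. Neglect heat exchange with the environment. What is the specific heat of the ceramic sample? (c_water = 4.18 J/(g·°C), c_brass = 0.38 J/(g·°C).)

Net heat exchanged in the isolated system is zero:
180·c·(32.6 − 203) + 682·4.18·(32.6 − 24.9) + 89.2·0.38·(32.6 − 24.9) = 0
-30672 c = -22212
c = -22212/-30672 ≈ 0.7242 J/(g·°C)

c ≈ 0.724 J/(g·°C)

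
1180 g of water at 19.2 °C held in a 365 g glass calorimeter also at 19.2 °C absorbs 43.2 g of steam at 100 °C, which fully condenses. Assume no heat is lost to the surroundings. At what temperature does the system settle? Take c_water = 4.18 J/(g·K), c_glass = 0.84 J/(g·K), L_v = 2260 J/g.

T_f ≈ 39.9 °C

Energy balance with sensible and latent terms:
condense steam: −43.2·2260 = −97632
  condensate cools 100→T: 43.2·4.18·(T − 100) = 180.58(T − 100)
  water warms: 1180·4.18·(T − 19.2) = 4932.4(T − 19.2)
  cup: 306.6(T − 19.2)
5419.6 T = 97632 + 18058 + 100589 = 216278
T ≈ 39.91 °C (< 100 °C, so full condensation is consistent).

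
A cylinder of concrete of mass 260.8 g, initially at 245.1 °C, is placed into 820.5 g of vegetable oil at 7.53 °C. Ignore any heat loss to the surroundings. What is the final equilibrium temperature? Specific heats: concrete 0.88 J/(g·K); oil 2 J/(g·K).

T_f ≈ 36.7 °C

Net heat exchanged in the isolated system is zero:
260.8*0.88*(T − 245.1) + 820.5*2*(T − 7.53) = 0
(229.5 + 1641) T = 229.5*245.1 + 1641*7.53
T = 68608 / 1870.5 = 36.7 °C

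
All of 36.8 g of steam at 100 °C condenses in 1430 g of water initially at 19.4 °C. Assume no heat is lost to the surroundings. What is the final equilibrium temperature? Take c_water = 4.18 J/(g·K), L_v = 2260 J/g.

Energy conservation, ΣQ = 0:
condense steam: −36.8×2260 = −83168
  condensed water 100 °C→T: 153.82(T − 100)
  original water: 5977.4(T − 19.4)
6131.2 T = 83168 + 15382 + 115962 = 214512
T ≈ 34.99 °C, under the boiling point, so the assumption holds.

T_f ≈ 35.0 °C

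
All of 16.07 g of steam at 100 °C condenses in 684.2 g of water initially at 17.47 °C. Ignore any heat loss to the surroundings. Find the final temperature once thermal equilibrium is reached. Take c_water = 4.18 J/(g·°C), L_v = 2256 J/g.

T_f ≈ 31.7 °C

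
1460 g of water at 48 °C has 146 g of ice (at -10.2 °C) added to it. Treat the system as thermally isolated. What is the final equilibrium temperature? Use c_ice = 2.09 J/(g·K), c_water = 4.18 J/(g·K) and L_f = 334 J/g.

T_f ≈ 35.9 °C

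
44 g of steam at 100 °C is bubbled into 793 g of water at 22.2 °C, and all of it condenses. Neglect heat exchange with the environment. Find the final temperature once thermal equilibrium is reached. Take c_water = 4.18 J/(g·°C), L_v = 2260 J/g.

T_f ≈ 54.7 °C

Let T be the final temperature. ΣQ_i = 0:
steam→water at 100 °C releases m L_v = 44·2260 = 99440; condensed water 100 °C→T: 183.92(T − 100); original water: 3314.7(T − 22.2)
3498.7 T = 99440 + 18392 + 73587 = 191419
T ≈ 54.71 °C, under the boiling point, so the assumption holds.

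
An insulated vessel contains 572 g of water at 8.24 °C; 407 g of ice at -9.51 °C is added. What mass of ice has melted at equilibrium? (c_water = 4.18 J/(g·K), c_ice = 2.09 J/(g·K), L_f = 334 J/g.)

m_melted ≈ 34.8 g

Water can give up m c ΔT = 572·4.18·8.24 = 19702 J before reaching 0 °C.
Warming the ice to 0 °C takes 407·2.09·9.51 = 8089.5 J, leaving 11612 J for melting.
Fully melting the ice requires m_ice L_f = 407·334 = 135938 J.
Since 11612 < 135938 J, not all the ice melts; equilibrium is at 0 °C.
m_melted·334 = 11612  ⇒  m_melted ≈ 34.77 g.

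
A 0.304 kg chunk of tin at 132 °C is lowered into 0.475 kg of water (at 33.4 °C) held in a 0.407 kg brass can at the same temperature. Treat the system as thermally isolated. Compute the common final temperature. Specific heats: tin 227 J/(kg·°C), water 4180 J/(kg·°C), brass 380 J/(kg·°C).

T_f = Σ m_i c_i T_i / Σ m_i c_i:
T_f = (69.01*132 + 1985.5*33.4 + 154.66*33.4) / (69.01 + 1985.5 + 154.66)
    = 80590 / 2209.2 ≈ 36.48 °C

T_f ≈ 36.5 °C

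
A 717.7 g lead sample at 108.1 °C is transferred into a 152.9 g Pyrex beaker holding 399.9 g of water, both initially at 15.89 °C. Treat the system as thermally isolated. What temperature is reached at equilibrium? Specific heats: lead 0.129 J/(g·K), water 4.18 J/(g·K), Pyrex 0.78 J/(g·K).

T_f = Σ m_i c_i T_i / Σ m_i c_i:
T_f = (92.58·108.1 + 1671.6·15.89 + 119.26·15.89) / (92.58 + 1671.6 + 119.26)
    = 38465 / 1883.4 ≈ 20.42 °C

T_f ≈ 20.4 °C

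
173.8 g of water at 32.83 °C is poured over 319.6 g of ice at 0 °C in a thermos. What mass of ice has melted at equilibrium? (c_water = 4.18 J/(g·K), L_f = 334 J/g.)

Water can give up m c ΔT = 173.8×4.18×32.83 = 23850 J before reaching 0 °C.
To melt every bit of ice: 319.6×334 = 106746 J.
23850 J < 106746 J, so only part of the ice melts and the system sits at 0 °C.
m_melted×334 = 23850  ⇒  m_melted ≈ 71.41 g.

m_melted ≈ 71.4 g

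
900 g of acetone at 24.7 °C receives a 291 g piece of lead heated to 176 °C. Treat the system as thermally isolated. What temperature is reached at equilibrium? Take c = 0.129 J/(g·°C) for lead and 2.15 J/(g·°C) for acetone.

Setting the total heat transfer to zero:
291×0.129×(T − 176) + 900×2.15×(T − 24.7) = 0
37.54(T − 176) + 1935(T − 24.7) = 0
1972.5 T = 54401
T = 54401 / 1972.5 = 27.6 °C

T_f ≈ 27.6 °C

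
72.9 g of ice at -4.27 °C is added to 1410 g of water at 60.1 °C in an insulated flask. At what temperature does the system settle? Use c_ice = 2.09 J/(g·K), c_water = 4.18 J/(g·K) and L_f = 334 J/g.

T_f ≈ 53.1 °C

Taking heat into each body as positive, Σ m c ΔT = 0:
warm ice to 0 °C: 72.9×2.09×(0 − (-4.27)) = 650.58
  fusion: m_ice L_f = 72.9×334 = 24349
  meltwater 0→T: 72.9×4.18×T = 304.72 T
  water: 5893.8(T − 60.1)
6198.5 T = 354217 − 24999 = 329218
T ≈ 53.11 °C — above 0 °C, consistent with complete melting.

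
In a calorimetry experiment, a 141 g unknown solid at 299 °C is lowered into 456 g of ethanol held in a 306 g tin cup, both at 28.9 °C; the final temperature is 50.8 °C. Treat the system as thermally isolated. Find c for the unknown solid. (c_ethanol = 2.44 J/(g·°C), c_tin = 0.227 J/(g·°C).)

c ≈ 0.74 J/(g·°C)

Taking heat into each body as positive, Σ m c ΔT = 0:
141·c·(50.8 − 299) + 456·2.44·(50.8 − 28.9) + 306·0.227·(50.8 − 28.9) = 0
-34996 c = -25888
c = -25888/-34996 ≈ 0.7397 J/(g·°C)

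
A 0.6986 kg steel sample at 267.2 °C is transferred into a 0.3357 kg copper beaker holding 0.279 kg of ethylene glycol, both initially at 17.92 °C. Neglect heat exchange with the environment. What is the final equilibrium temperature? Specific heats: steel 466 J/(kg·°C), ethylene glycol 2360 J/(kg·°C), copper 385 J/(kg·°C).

Net heat exchanged in the isolated system is zero:
0.6986·466·(T − 267.2) + 0.279·2360·(T − 17.92) + 0.3357·385·(T − 17.92) = 0
325.55(T − 267.2) + 658.44(T − 17.92) + 129.24(T − 17.92) = 0
1113.2 T = 101102
T = 101102 / 1113.2 = 90.8 °C

T_f ≈ 90.8 °C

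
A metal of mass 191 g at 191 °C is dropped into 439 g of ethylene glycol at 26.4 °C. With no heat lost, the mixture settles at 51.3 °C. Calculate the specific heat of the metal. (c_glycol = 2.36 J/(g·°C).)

Net heat exchanged in the isolated system is zero:
191×c×(51.3 − 191) + 439×2.36×(51.3 − 26.4) = 0
-26683 c = -25797
c = -25797/-26683 ≈ 0.9668 J/(g·°C)

c ≈ 0.967 J/(g·°C)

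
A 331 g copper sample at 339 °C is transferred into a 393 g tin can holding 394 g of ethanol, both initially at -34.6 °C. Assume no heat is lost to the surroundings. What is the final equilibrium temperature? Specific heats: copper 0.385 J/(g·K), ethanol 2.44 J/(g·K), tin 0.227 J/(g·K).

T_f ≈ 5.8 °C

Let T be the final temperature. ΣQ_i = 0:
331·0.385·(T − 339) + 394·2.44·(T − (-34.6)) + 393·0.227·(T − (-34.6)) = 0
(127.44 + 961.36 + 89.21) T = 127.44·339 + 961.36·(-34.6) + 89.21·(-34.6)
T = 6850.7 / 1178 = 5.82 °C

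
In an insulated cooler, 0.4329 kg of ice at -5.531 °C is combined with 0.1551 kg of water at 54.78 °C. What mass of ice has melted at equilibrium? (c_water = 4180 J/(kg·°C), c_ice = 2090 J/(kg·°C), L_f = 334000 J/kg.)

m_melted ≈ 0.0913 kg

Cooling the water to 0 °C releases 0.1551×4180×54.78 = 35515 J.
Warming the ice to 0 °C takes 0.4329×2090×5.531 = 5004.2 J, leaving 30511 J for melting.
Fully melting the ice requires m_ice L_f = 0.4329×334000 = 144589 J.
Since 30511 < 144589 J, not all the ice melts; equilibrium is at 0 °C.
m_melted×334000 = 30511  ⇒  m_melted ≈ 0.09135 kg.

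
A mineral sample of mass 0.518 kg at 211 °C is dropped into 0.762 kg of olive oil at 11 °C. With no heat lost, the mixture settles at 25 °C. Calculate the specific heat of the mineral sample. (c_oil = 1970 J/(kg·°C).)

c ≈ 218 J/(kg·°C)

m_s c (T_s − T_f) = m_oil c_oil (T_f − T_0):
0.518·c·(211 − 25) = 0.762·1970·(25 − 11)
96.35 c = 21016  ⇒  c ≈ 218.1 J/(kg·°C)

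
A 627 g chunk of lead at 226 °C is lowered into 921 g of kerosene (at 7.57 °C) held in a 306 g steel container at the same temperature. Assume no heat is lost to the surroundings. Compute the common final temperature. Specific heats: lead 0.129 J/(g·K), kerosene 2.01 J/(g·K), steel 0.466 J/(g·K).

T_f ≈ 16.1 °C

Taking heat into each body as positive, Σ m c ΔT = 0:
627·0.129·(T − 226) + 921·2.01·(T − 7.57) + 306·0.466·(T − 7.57) = 0
2074.7 T = 33373
T = 33373 / 2074.7 = 16.1 °C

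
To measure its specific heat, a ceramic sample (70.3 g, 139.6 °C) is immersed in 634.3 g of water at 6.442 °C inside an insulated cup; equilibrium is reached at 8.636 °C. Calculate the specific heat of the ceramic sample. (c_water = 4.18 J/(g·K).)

c ≈ 0.632 J/(g·K)

Heat gained plus heat lost sum to zero:
70.3·c·(8.636 − 139.6) + 634.3·4.18·(8.636 − 6.442) = 0
-9206.8 c = -5817.1
c = -5817.1/-9206.8 ≈ 0.6318 J/(g·K)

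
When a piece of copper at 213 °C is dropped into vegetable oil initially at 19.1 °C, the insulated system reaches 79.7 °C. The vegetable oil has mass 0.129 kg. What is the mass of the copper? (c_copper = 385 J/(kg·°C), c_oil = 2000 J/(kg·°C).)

m ≈ 0.305 kg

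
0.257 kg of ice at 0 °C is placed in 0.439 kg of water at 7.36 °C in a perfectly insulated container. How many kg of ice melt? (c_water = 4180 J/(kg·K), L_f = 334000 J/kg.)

m_melted ≈ 0.0404 kg

Water can give up m c ΔT = 0.439·4180·7.36 = 13506 J before reaching 0 °C.
To melt every bit of ice: 0.257·334000 = 85838 J.
Since 13506 < 85838 J, not all the ice melts; equilibrium is at 0 °C.
m_melted·334000 = 13506  ⇒  m_melted ≈ 0.04044 kg.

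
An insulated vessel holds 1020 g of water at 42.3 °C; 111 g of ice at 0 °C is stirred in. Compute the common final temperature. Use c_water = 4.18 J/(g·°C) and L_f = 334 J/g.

Conservation of energy gives ΣQ = 0:
melt ice: 111×334 = 37074
  meltwater 0→T: 111×4.18×T = 463.98 T
  water cools: 1020×4.18×(T − 42.3) = 4263.6(T − 42.3)
4727.6 T = 180350 − 37074 = 143276
T ≈ 30.31 °C. Since T > 0 °C, the all-ice-melts assumption holds.

T_f ≈ 30.3 °C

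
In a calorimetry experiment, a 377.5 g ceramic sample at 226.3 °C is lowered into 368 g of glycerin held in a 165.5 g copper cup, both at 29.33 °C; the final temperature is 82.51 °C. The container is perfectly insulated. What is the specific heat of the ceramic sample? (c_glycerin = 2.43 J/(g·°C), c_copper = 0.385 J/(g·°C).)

c ≈ 0.939 J/(g·°C)

Net heat exchanged in the isolated system is zero:
377.5×c×(82.51 − 226.3) + 368×2.43×(82.51 − 29.33) + 165.5×0.385×(82.51 − 29.33) = 0
-54281 c = -50944
c = -50944/-54281 ≈ 0.9385 J/(g·°C)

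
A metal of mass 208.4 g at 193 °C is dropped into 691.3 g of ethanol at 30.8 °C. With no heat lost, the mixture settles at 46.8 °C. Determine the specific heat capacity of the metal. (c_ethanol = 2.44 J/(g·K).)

Heat lost by the metal = heat gained by the ethanol:
208.4·c·(193 − 46.8) = 691.3·2.44·(46.8 − 30.8)
30468 c = 26988  ⇒  c ≈ 0.8858 J/(g·K)

c ≈ 0.886 J/(g·K)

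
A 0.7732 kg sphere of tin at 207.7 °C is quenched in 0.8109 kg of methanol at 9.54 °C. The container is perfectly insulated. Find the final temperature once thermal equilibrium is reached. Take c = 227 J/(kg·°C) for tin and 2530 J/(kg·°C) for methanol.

T_f is the heat-capacity-weighted average of the initial temperatures:
T_f = (175.52·207.7 + 2051.6·9.54) / (175.52 + 2051.6)
    = 56027 / 2227.1 ≈ 25.16 °C

T_f ≈ 25.2 °C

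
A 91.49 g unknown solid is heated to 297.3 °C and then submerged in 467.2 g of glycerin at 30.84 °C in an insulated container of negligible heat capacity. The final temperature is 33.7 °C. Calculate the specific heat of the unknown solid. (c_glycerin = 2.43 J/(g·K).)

Heat lost by the unknown solid = heat gained by the glycerin:
91.49·c·(297.3 − 33.7) = 467.2·2.43·(33.7 − 30.84)
24117 c = 3246.9  ⇒  c ≈ 0.1346 J/(g·K)

c ≈ 0.135 J/(g·K)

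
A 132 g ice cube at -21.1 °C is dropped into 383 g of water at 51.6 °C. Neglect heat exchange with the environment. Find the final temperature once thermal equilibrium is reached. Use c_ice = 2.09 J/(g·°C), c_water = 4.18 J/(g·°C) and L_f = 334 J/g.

Conservation of energy gives ΣQ = 0:
ice -21.1→0 °C: 132×2.09×21.1 = 5821.1; melt ice: 132×334 = 44088; warm the meltwater: 551.76 T; water: 1600.9(T − 51.6)
2152.7 T = 82609 − 49909 = 32699
T ≈ 15.19 °C — above 0 °C, consistent with complete melting.

T_f ≈ 15.2 °C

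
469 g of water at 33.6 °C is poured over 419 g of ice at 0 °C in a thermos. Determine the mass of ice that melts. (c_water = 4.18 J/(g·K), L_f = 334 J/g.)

m_melted ≈ 197 g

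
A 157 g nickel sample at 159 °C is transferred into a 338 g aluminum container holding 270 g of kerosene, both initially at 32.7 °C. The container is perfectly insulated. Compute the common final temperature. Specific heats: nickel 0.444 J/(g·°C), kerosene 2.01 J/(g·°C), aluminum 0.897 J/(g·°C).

T_f ≈ 42.3 °C

Let T be the final temperature. ΣQ_i = 0:
157·0.444·(T − 159) + 270·2.01·(T − 32.7) + 338·0.897·(T − 32.7) = 0
915.59 T = 38744
T ≈ 42.32 °C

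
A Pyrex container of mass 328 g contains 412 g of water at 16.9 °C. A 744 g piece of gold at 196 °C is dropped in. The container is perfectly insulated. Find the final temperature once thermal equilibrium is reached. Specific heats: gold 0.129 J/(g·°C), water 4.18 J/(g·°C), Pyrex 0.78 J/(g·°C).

T_f ≈ 25.2 °C

Heat gained plus heat lost sum to zero:
744*0.129*(T − 196) + 412*4.18*(T − 16.9) + 328*0.78*(T − 16.9) = 0
2074 T = 52239
T = 52239 / 2074 = 25.2 °C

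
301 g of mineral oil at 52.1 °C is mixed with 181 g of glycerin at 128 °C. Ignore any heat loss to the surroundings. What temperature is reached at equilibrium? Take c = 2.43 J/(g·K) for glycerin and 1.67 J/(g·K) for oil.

T_f ≈ 87.5 °C

Let T be the final temperature. ΣQ_i = 0:
181·2.43·(T − 128) + 301·1.67·(T − 52.1) = 0
439.83(T − 128) + 502.67(T − 52.1) = 0
942.5 T = 82487
T = 82487 / 942.5 = 87.5 °C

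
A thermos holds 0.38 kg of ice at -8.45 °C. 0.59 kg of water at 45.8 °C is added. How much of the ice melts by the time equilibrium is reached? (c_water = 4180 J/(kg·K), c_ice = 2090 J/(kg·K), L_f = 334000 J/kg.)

m_melted ≈ 0.318 kg

Water can give up m c ΔT = 0.59×4180×45.8 = 112952 J before reaching 0 °C.
Of that, 0.38×2090×8.45 = 6711 J goes to bring the ice to 0 °C, leaving 106241 J.
Melting all 0.38 kg of ice would need 0.38×334000 = 126920 J.
Since 106241 < 126920 J, not all the ice melts; equilibrium is at 0 °C.
m_melt = 106241 / L_f = 0.3181 kg.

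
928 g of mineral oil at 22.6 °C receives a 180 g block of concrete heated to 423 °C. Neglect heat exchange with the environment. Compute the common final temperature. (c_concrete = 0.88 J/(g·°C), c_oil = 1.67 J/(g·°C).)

Let T be the final temperature. ΣQ_i = 0:
180×0.88×(T − 423) + 928×1.67×(T − 22.6) = 0
(158.4 + 1549.8) T = 158.4×423 + 1549.8×22.6
T = 102028 / 1708.2 = 59.7 °C

T_f ≈ 59.7 °C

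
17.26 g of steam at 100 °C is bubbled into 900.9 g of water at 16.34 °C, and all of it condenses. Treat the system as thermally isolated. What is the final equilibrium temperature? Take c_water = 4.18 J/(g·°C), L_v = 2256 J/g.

T_f ≈ 28.1 °C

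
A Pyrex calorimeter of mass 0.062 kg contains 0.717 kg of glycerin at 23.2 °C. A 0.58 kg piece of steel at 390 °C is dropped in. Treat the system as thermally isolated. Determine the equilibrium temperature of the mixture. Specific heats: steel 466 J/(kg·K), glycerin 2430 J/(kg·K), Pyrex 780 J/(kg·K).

T_f ≈ 71.3 °C

Taking heat into each body as positive, Σ m c ΔT = 0:
0.58·466·(T − 390) + 0.717·2430·(T − 23.2) + 0.062·780·(T − 23.2) = 0
(270.28 + 1742.3 + 48.36) T = 270.28·390 + 1742.3·23.2 + 48.36·23.2
T ≈ 71.30 °C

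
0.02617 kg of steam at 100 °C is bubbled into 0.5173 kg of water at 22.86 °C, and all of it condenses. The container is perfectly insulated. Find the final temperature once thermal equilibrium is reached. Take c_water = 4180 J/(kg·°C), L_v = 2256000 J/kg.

T_f ≈ 52.6 °C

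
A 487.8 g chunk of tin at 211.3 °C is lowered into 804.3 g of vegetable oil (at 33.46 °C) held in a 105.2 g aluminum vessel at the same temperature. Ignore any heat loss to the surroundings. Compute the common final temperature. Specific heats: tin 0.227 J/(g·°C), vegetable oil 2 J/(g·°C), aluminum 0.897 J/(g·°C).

T_f ≈ 44.3 °C

T_f is the heat-capacity-weighted average of the initial temperatures:
T_f = (110.73*211.3 + 1608.6*33.46 + 94.36*33.46) / (110.73 + 1608.6 + 94.36)
    = 80379 / 1813.7 ≈ 44.32 °C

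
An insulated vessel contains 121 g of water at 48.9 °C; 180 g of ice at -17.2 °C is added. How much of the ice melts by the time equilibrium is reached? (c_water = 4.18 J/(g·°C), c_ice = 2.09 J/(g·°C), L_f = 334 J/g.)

m_melted ≈ 54.7 g

Heat available from the water dropping to 0 °C: 121·4.18·48.9 = 24733 J.
Warming the ice to 0 °C takes 180·2.09·17.2 = 6470.6 J, leaving 18262 J for melting.
Fully melting the ice requires m_ice L_f = 180·334 = 60120 J.
18262 J < 60120 J, so only part of the ice melts and the system sits at 0 °C.
m_melt = 18262 / L_f = 54.68 g.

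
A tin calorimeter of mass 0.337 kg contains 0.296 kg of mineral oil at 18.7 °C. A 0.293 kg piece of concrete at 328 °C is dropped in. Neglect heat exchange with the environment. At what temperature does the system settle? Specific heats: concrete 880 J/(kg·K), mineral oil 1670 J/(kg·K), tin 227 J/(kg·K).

Conservation of energy gives ΣQ = 0:
0.293×880×(T − 328) + 0.296×1670×(T − 18.7) + 0.337×227×(T − 18.7) = 0
257.84(T − 328) + 494.32(T − 18.7) + 76.5(T − 18.7) = 0
(257.84 + 494.32 + 76.5) T = 257.84×328 + 494.32×18.7 + 76.5×18.7
T = 95246 / 828.66 = 115 °C

T_f ≈ 114.9 °C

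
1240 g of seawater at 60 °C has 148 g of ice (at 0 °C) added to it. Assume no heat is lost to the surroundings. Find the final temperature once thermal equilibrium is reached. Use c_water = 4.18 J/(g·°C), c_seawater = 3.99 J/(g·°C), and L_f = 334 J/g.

Sum of m c ΔT and latent-heat terms is zero:
melt ice: 148×334 = 49432
  meltwater 0→T: 148×4.18×T = 618.64 T
  seawater: 4947.6(T − 60)
5566.2 T = 296856 − 49432 = 247424
T ≈ 44.45 °C. Since T > 0 °C, the all-ice-melts assumption holds.

T_f ≈ 44.5 °C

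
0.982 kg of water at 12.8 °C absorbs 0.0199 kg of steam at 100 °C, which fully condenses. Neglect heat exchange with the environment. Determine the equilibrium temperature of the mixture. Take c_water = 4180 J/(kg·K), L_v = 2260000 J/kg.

Let T be the final temperature. ΣQ_i = 0:
latent heat released on condensation: 0.0199·2260000 = 44974
  condensate cools 100→T: 0.0199·4180·(T − 100) = 83.18(T − 100)
  original water: 4104.8(T − 12.8)
4187.9 T = 44974 + 8318.2 + 52541 = 105833
T ≈ 25.27 °C (< 100 °C, so full condensation is consistent).

T_f ≈ 25.3 °C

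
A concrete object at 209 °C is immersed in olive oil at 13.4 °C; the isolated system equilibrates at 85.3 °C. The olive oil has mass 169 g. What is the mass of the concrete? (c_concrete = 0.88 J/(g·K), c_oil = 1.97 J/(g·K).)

|Q_concrete| = |Q_oil|:
m×0.88×(209 − 85.3) = 169×1.97×(85.3 − 13.4)
108.86 m = 23938  ⇒  m ≈ 219.9 g

m ≈ 220 g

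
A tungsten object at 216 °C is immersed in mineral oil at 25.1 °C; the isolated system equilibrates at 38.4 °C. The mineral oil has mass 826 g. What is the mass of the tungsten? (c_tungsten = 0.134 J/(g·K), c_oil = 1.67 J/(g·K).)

m ≈ 771 g

Let T be the final temperature. ΣQ_i = 0:
m×0.134×(38.4 − 216) + 826×1.67×(38.4 − 25.1) = 0
-23.8 m = -18346
m = -18346/-23.8 ≈ 770.9 g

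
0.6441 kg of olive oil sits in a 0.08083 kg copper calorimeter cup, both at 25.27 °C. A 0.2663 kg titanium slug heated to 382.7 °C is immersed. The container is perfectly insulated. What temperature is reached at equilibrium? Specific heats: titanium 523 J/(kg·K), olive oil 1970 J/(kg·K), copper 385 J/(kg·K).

T_f ≈ 59.9 °C

T_f = Σ m_i c_i T_i / Σ m_i c_i:
T_f = (139.27·382.7 + 1268.9·25.27 + 31.12·25.27) / (139.27 + 1268.9 + 31.12)
    = 86151 / 1439.3 ≈ 59.86 °C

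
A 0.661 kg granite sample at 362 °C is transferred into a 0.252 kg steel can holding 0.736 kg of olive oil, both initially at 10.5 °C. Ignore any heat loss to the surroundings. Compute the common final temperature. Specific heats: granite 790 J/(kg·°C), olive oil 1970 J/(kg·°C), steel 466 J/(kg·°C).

Energy conservation, ΣQ = 0:
0.661×790×(T − 362) + 0.736×1970×(T − 10.5) + 0.252×466×(T − 10.5) = 0
522.19(T − 362) + 1449.9(T − 10.5) + 117.43(T − 10.5) = 0
(522.19 + 1449.9 + 117.43) T = 522.19×362 + 1449.9×10.5 + 117.43×10.5
T = 205490 / 2089.5 = 98.3 °C

T_f ≈ 98.3 °C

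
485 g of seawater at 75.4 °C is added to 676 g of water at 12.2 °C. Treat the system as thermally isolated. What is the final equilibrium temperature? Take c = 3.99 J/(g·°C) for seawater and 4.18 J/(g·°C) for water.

With ΣQ=0 the equilibrium temperature is the m·c-weighted mean:
T_f = (1935.2*75.4 + 2825.7*12.2) / (1935.2 + 2825.7)
    = 180384 / 4760.8 ≈ 37.89 °C

T_f ≈ 37.9 °C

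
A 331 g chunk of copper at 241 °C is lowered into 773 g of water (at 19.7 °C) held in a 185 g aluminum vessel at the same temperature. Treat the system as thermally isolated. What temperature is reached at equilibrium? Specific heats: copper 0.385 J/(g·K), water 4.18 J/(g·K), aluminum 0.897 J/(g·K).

T_f ≈ 27.7 °C

Heat gained plus heat lost sum to zero:
331*0.385*(T − 241) + 773*4.18*(T − 19.7) + 185*0.897*(T − 19.7) = 0
127.44(T − 241) + 3231.1(T − 19.7) + 165.94(T − 19.7) = 0
3524.5 T = 97634
T = 97634/3524.5 ≈ 27.70 °C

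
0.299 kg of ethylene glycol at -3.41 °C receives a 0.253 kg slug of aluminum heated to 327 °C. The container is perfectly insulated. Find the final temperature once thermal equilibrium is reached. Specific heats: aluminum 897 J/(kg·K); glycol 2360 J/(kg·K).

Conservation of energy gives ΣQ = 0:
0.253·897·(T − 327) + 0.299·2360·(T − (-3.41)) = 0
226.94(T − 327) + 705.64(T − (-3.41)) = 0
932.58 T = 71803
T = 71803/932.58 ≈ 76.99 °C

T_f ≈ 77.0 °C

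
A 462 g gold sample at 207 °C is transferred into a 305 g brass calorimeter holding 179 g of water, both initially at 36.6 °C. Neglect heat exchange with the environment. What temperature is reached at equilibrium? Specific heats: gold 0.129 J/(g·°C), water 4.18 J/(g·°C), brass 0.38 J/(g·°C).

T_f ≈ 47.6 °C

Taking heat into each body as positive, Σ m c ΔT = 0:
462*0.129*(T − 207) + 179*4.18*(T − 36.6) + 305*0.38*(T − 36.6) = 0
923.72 T = 43964
T = 43964 / 923.72 = 47.6 °C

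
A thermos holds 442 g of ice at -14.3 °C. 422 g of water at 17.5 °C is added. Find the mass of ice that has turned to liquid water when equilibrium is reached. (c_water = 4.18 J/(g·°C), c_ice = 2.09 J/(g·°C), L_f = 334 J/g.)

m_melted ≈ 52.9 g

Water can give up m c ΔT = 422×4.18×17.5 = 30869 J before reaching 0 °C.
Of that, 442×2.09×14.3 = 13210 J goes to bring the ice to 0 °C, leaving 17659 J.
Melting all 442 g of ice would need 442×334 = 147628 J.
17659 J < 147628 J, so only part of the ice melts and the system sits at 0 °C.
Mass melted = 17659/334 ≈ 52.87 g.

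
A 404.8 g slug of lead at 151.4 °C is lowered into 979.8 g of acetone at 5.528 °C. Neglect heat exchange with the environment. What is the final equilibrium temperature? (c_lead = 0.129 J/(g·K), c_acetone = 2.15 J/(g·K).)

Heat lost by the lead equals heat gained by the acetone:
404.8·0.129·(151.4 − T) = 979.8·2.15·(T − 5.528)
52.22(151.4 − T) = 2106.6(T − 5.528)
2158.8 T = 19551  ⇒  T ≈ 9.06 °C

T_f ≈ 9.1 °C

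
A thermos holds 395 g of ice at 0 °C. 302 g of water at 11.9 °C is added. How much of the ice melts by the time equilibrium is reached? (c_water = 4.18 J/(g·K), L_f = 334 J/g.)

m_melted ≈ 45 g

Heat available from the water dropping to 0 °C: 302×4.18×11.9 = 15022 J.
Melting all 395 g of ice would need 395×334 = 131930 J.
That's not enough to melt it all — equilibrium is at 0 °C with ice remaining.
Mass melted = 15022/334 ≈ 44.98 g.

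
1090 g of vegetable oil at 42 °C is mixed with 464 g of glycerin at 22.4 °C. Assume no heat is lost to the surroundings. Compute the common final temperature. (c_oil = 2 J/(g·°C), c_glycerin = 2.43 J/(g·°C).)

T_f ≈ 35.3 °C

Let T be the final temperature. ΣQ_i = 0:
1090*2*(T − 42) + 464*2.43*(T − 22.4) = 0
2180(T − 42) + 1127.5(T − 22.4) = 0
(2180 + 1127.5) T = 2180*42 + 1127.5*22.4
T ≈ 35.32 °C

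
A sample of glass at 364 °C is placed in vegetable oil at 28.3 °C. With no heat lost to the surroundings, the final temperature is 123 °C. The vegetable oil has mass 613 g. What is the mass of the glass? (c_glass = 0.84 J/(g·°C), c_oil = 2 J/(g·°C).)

m ≈ 574 g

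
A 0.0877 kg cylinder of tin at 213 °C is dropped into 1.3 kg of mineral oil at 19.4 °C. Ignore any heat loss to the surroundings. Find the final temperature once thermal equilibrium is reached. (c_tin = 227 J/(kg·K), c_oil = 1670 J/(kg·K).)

T_f ≈ 21.2 °C

Setting the total heat transfer to zero:
0.0877·227·(T − 213) + 1.3·1670·(T − 19.4) = 0
2190.9 T = 46358
T = 46358/2190.9 ≈ 21.16 °C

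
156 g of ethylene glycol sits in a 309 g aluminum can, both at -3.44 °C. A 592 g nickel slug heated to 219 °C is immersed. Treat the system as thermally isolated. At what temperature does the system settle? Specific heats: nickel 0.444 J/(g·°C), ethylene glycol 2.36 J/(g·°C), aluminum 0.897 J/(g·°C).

T_f ≈ 60.9 °C

Taking heat into each body as positive, Σ m c ΔT = 0:
592×0.444×(T − 219) + 156×2.36×(T − (-3.44)) + 309×0.897×(T − (-3.44)) = 0
908.18 T = 55344
T = 55344/908.18 ≈ 60.94 °C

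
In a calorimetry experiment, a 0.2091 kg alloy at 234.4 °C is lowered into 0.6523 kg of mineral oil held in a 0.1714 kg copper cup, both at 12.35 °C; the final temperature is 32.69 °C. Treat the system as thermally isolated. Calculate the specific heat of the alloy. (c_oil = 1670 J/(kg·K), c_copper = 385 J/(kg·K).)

c ≈ 557 J/(kg·K)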